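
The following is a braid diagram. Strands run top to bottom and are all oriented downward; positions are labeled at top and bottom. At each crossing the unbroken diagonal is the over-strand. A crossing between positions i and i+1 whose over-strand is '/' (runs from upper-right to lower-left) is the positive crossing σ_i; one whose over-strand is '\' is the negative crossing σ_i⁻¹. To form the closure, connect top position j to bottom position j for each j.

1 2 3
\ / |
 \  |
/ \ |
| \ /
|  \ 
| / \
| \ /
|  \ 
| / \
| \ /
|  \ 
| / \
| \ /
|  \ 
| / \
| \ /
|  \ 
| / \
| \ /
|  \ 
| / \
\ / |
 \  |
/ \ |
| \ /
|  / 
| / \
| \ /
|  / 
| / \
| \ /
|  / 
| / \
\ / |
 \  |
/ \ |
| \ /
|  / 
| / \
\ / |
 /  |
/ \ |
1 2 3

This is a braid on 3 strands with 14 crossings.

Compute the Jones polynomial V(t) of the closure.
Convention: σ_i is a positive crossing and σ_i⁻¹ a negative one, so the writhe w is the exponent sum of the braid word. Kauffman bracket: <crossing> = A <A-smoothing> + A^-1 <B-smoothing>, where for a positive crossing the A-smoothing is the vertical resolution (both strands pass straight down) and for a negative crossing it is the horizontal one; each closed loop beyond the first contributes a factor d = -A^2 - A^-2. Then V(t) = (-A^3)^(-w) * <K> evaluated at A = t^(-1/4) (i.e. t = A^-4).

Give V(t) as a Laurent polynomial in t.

-1 + 2*t^-1 - 2*t^-2 + 4*t^-3 - 3*t^-4 + 3*t^-5 - 2*t^-6 + t^-7 - t^-8

Derivation:
Reading the diagram top to bottom ('/'-over between positions i,i+1 = s_i, '\'-over = s_i^-1): braid word = s1^-1 s2^-1 s2^-1 s2^-1 s2^-1 s2^-1 s2^-1 s1^-1 s2 s2 s2 s1^-1 s2 s1.
The presented braid s1^-1 s2^-1 s2^-1 s2^-1 s2^-1 s2^-1 s2^-1 s1^-1 s2 s2 s2 s1^-1 s2 s1 on 3 strands reduces by inverse Markov moves (closure unchanged at each step):
  Deconjugate: the word is γ·β·γ⁻¹ with γ = s1^-1 s2^-1 (prefix) and γ⁻¹ = s2 s1 (suffix); strip both.
Reduced to β = s2^-1 s2^-1 s2^-1 s2^-1 s2^-1 s1^-1 s2 s2 s2 s1^-1 on 3 strands, 10 crossings.
Compute on β:
Braid: s2^-1 s2^-1 s2^-1 s2^-1 s2^-1 s1^-1 s2 s2 s2 s1^-1 on 3 strands, 10 crossings.
Writhe w = (#positive) - (#negative) = 3 - 7 = -4.
Computing the Kauffman bracket via state sum. There are 2^10 = 1024 states.
Smooth each crossing (0=||, 1=⌣⌢); contribution A^(Σ sign_k(1-2s_k)) * d^(L-1).
Tabulate the states by total A-exponent and number of loops L (A-exp: L × count):
  A^10: L=6 ×1
  A^8: L=5 ×10
  A^6: L=4 ×35, L=6 ×10
  A^4: L=3 ×60, L=5 ×50, L=7 ×10
  A^2: L=2 ×55, L=4 ×100, L=6 ×50, L=8 ×5
  A^0: L=1 ×25, L=3 ×101, L=5 ×100, L=7 ×25, L=9 ×1
  A^-2: L=2 ×55, L=4 ×100, L=6 ×50, L=8 ×5
  A^-4: L=1 ×6, L=3 ×54, L=5 ×50, L=7 ×10
  A^-6: L=2 ×9, L=4 ×26, L=6 ×10
  A^-8: L=3 ×5, L=5 ×5
  A^-10: L=4 ×1
Each group contributes A^e * Σ count * d^(L-1):
Powers of d = -A^2 - A^-2: d^2 = A^4 + 2 + A^-4; d^3 = -A^6 - 3*A^2 - 3*A^-2 - A^-6; d^4 = A^8 + 4*A^4 + 6 + 4*A^-4 + A^-8; d^5 = -A^10 - 5*A^6 - 10*A^2 - 10*A^-2 - 5*A^-6 - A^-10; d^6 = A^12 + 6*A^8 + 15*A^4 + 20 + 15*A^-4 + 6*A^-8 + A^-12; d^7 = -A^14 - 7*A^10 - 21*A^6 - 35*A^2 - 35*A^-2 - 21*A^-6 - 7*A^-10 - A^-14; d^8 = A^16 + 8*A^12 + 28*A^8 + 56*A^4 + 70 + 56*A^-4 + 28*A^-8 + 8*A^-12 + A^-16.
  A^10 * (d^5) = -A^20 - 5*A^16 - 10*A^12 - 10*A^8 - 5*A^4 - 1
  A^8 * (10*d^4) = 10*A^16 + 40*A^12 + 60*A^8 + 40*A^4 + 10
  A^6 * (35*d^3 + 10*d^5) = -10*A^16 - 85*A^12 - 205*A^8 - 205*A^4 - 85 - 10*A^-4
  A^4 * (60*d^2 + 50*d^4 + 10*d^6) = 10*A^16 + 110*A^12 + 410*A^8 + 620*A^4 + 410 + 110*A^-4 + 10*A^-8
  A^2 * (55*d + 100*d^3 + 50*d^5 + 5*d^7) = -5*A^16 - 85*A^12 - 455*A^8 - 1030*A^4 - 1030 - 455*A^-4 - 85*A^-8 - 5*A^-12
  A^0 * (25 + 101*d^2 + 100*d^4 + 25*d^6 + d^8) = A^16 + 33*A^12 + 278*A^8 + 932*A^4 + 1397 + 932*A^-4 + 278*A^-8 + 33*A^-12 + A^-16
  A^-2 * (55*d + 100*d^3 + 50*d^5 + 5*d^7) = -5*A^12 - 85*A^8 - 455*A^4 - 1030 - 1030*A^-4 - 455*A^-8 - 85*A^-12 - 5*A^-16
  A^-4 * (6 + 54*d^2 + 50*d^4 + 10*d^6) = 10*A^8 + 110*A^4 + 404 + 614*A^-4 + 404*A^-8 + 110*A^-12 + 10*A^-16
  A^-6 * (9*d + 26*d^3 + 10*d^5) = -10*A^4 - 76 - 187*A^-4 - 187*A^-8 - 76*A^-12 - 10*A^-16
  A^-8 * (5*d^2 + 5*d^4) = 5 + 25*A^-4 + 40*A^-8 + 25*A^-12 + 5*A^-16
  A^-10 * (d^3) = -A^-4 - 3*A^-8 - 3*A^-12 - A^-16
Summing the groups: <K> = -A^20 + A^16 - 2*A^12 + 3*A^8 - 3*A^4 + 4 - 2*A^-4 + 2*A^-8 - A^-12
Normalise by the writhe: (-A^3)^(-w) = (-A^3)^(4) = A^12, so f(A) = A^12 * <K> = -A^32 + A^28 - 2*A^24 + 3*A^20 - 3*A^16 + 4*A^12 - 2*A^8 + 2*A^4 - 1.
Substitute A = t^(-1/4), i.e. A^e → t^(-e/4): V(t) = -1 + 2*t^-1 - 2*t^-2 + 4*t^-3 - 3*t^-4 + 3*t^-5 - 2*t^-6 + t^-7 - t^-8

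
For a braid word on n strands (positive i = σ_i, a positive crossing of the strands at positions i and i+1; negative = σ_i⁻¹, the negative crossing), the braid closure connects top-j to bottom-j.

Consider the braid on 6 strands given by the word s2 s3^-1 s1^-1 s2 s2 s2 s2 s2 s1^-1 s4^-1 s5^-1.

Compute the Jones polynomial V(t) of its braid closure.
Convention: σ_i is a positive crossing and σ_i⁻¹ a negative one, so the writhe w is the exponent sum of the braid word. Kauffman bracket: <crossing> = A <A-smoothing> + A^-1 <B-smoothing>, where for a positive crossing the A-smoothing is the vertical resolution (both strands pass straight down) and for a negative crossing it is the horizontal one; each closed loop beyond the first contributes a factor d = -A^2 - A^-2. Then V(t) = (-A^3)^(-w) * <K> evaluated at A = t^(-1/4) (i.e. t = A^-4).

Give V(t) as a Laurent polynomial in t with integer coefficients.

t^8 - 2*t^7 + 2*t^6 - 3*t^5 + 3*t^4 - 2*t^3 + 2*t^2 - t + 1

Derivation:
The presented braid s2 s3^-1 s1^-1 s2 s2 s2 s2 s2 s1^-1 s4^-1 s5^-1 on 6 strands reduces by inverse Markov moves (closure unchanged at each step):
  Destabilize: the word has the form β·s5^-1 where s5^-1 occurs only as the final letter (β ∈ B_5); drop it and the last strand → 5 strands.
  Destabilize: the word has the form β·s4^-1 where s4^-1 occurs only as the final letter (β ∈ B_4); drop it and the last strand → 4 strands.
Reduced to β = s2 s3^-1 s1^-1 s2 s2 s2 s2 s2 s1^-1 on 4 strands, 9 crossings.
Compute on β:
Braid: s2 s3^-1 s1^-1 s2 s2 s2 s2 s2 s1^-1 on 4 strands, 9 crossings.
Writhe w = (#positive) - (#negative) = 6 - 3 = 3.
Computing the Kauffman bracket via state sum. There are 2^9 = 512 states.
Each crossing splits two ways (0=vertical, 1=horizontal). The state's weight is A^(#A-smoothings - #B-smoothings) * d^(loops - 1).
Tabulate the states by total A-exponent and number of loops L (A-exp: L × count):
  A^9: L=3 ×1
  A^7: L=2 ×8, L=4 ×1
  A^5: L=1 ×17, L=3 ×19
  A^3: L=2 ×63, L=4 ×21
  A^1: L=3 ×111, L=5 ×15
  A^-1: L=4 ×120, L=6 ×6
  A^-3: L=5 ×83, L=7 ×1
  A^-5: L=6 ×36
  A^-7: L=7 ×9
  A^-9: L=8 ×1
Each group contributes A^e * Σ count * d^(L-1):
Powers of d = -A^2 - A^-2: d^2 = A^4 + 2 + A^-4; d^3 = -A^6 - 3*A^2 - 3*A^-2 - A^-6; d^4 = A^8 + 4*A^4 + 6 + 4*A^-4 + A^-8; d^5 = -A^10 - 5*A^6 - 10*A^2 - 10*A^-2 - 5*A^-6 - A^-10; d^6 = A^12 + 6*A^8 + 15*A^4 + 20 + 15*A^-4 + 6*A^-8 + A^-12; d^7 = -A^14 - 7*A^10 - 21*A^6 - 35*A^2 - 35*A^-2 - 21*A^-6 - 7*A^-10 - A^-14.
  A^9 * (d^2) = A^13 + 2*A^9 + A^5
  A^7 * (8*d + d^3) = -A^13 - 11*A^9 - 11*A^5 - A
  A^5 * (17 + 19*d^2) = 19*A^9 + 55*A^5 + 19*A
  A^3 * (63*d + 21*d^3) = -21*A^9 - 126*A^5 - 126*A - 21*A^-3
  A^1 * (111*d^2 + 15*d^4) = 15*A^9 + 171*A^5 + 312*A + 171*A^-3 + 15*A^-7
  A^-1 * (120*d^3 + 6*d^5) = -6*A^9 - 150*A^5 - 420*A - 420*A^-3 - 150*A^-7 - 6*A^-11
  A^-3 * (83*d^4 + d^6) = A^9 + 89*A^5 + 347*A + 518*A^-3 + 347*A^-7 + 89*A^-11 + A^-15
  A^-5 * (36*d^5) = -36*A^5 - 180*A - 360*A^-3 - 360*A^-7 - 180*A^-11 - 36*A^-15
  A^-7 * (9*d^6) = 9*A^5 + 54*A + 135*A^-3 + 180*A^-7 + 135*A^-11 + 54*A^-15 + 9*A^-19
  A^-9 * (d^7) = -A^5 - 7*A - 21*A^-3 - 35*A^-7 - 35*A^-11 - 21*A^-15 - 7*A^-19 - A^-23
Summing the groups: <K> = -A^9 + A^5 - 2*A + 2*A^-3 - 3*A^-7 + 3*A^-11 - 2*A^-15 + 2*A^-19 - A^-23
Normalise by the writhe: (-A^3)^(-w) = (-A^3)^(-3) = -A^-9, so f(A) = -A^-9 * <K> = 1 - A^-4 + 2*A^-8 - 2*A^-12 + 3*A^-16 - 3*A^-20 + 2*A^-24 - 2*A^-28 + A^-32.
Substitute A = t^(-1/4), i.e. A^e → t^(-e/4): V(t) = t^8 - 2*t^7 + 2*t^6 - 3*t^5 + 3*t^4 - 2*t^3 + 2*t^2 - t + 1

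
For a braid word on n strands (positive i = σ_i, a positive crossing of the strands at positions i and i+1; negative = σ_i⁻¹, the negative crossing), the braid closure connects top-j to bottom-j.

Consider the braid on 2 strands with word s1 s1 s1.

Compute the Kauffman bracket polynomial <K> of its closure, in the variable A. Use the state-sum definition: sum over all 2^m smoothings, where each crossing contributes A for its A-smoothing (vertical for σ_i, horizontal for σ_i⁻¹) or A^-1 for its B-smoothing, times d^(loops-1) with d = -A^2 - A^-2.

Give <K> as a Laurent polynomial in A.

Braid: s1 s1 s1 on 2 strands, 3 crossings.
Writhe w = (#positive) - (#negative) = 3 - 0 = 3.
Computing the Kauffman bracket via state sum. There are 2^3 = 8 states.
For each crossing: s=0 is the vertical smoothing, s=1 horizontal. Crossing k contributes A^(sign_k * (1 - 2*s_k)); loop factor d = -A^2 - A^-2.
  state 000: A-exp=+3, loops=2, term = A^3 * d^1
  state 001: A-exp=+1, loops=1, term = A^1 * d^0
  state 010: A-exp=+1, loops=1, term = A^1 * d^0
  state 011: A-exp=-1, loops=2, term = A^-1 * d^1
  state 100: A-exp=+1, loops=1, term = A^1 * d^0
  state 101: A-exp=-1, loops=2, term = A^-1 * d^1
  state 110: A-exp=-1, loops=2, term = A^-1 * d^1
  state 111: A-exp=-3, loops=3, term = A^-3 * d^2
Collect the terms by A-exponent (count of states per loop number):
Powers of d = -A^2 - A^-2: d^2 = A^4 + 2 + A^-4.
  A^3 * (d) = -A^5 - A
  A^1 * (3) = 3*A
  A^-1 * (3*d) = -3*A - 3*A^-3
  A^-3 * (d^2) = A + 2*A^-3 + A^-7
Summing the groups: <K> = -A^5 - A^-3 + A^-7

Answer: -A^5 - A^-3 + A^-7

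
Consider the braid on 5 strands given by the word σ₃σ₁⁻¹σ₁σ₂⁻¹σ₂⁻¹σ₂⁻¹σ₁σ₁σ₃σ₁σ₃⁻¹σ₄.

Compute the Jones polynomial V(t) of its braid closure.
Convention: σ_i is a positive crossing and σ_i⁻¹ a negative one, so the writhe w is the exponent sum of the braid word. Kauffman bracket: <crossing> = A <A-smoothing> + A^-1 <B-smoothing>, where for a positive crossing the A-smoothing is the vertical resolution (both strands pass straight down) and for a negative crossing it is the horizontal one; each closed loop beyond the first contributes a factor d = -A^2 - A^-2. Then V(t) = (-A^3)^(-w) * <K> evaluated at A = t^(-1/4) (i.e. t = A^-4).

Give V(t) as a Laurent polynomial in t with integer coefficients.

The presented braid s3 s1^-1 s1 s2^-1 s2^-1 s2^-1 s1 s1 s3 s1 s3^-1 s4 on 5 strands reduces by inverse Markov moves (closure unchanged at each step):
  Destabilize: the word has the form β·s4 where s4 occurs only as the final letter (β ∈ B_4); drop it and the last strand → 4 strands.
  Deconjugate: the word is γ·β·γ⁻¹ with γ = s3 s1^-1 (prefix) and γ⁻¹ = s1 s3^-1 (suffix); strip both.
  Destabilize: the word has the form β·s3 where s3 occurs only as the final letter (β ∈ B_3); drop it and the last strand → 3 strands.
Reduced to β = s1 s2^-1 s2^-1 s2^-1 s1 s1 on 3 strands, 6 crossings.
Compute on β:
Braid: s1 s2^-1 s2^-1 s2^-1 s1 s1 on 3 strands, 6 crossings.
Writhe w = (#positive) - (#negative) = 3 - 3 = 0.
State-sum expansion of <K>. There are 2^6 = 64 states.
Each crossing splits two ways (0=vertical, 1=horizontal). The state's weight is A^(#A-smoothings - #B-smoothings) * d^(loops - 1).
Tabulate the states by total A-exponent and number of loops L (A-exp: L × count):
  A^6: L=4 ×1
  A^4: L=3 ×6
  A^2: L=2 ×12, L=4 ×3
  A^0: L=1 ×9, L=3 ×10, L=5 ×1
  A^-2: L=2 ×12, L=4 ×3
  A^-4: L=3 ×6
  A^-6: L=4 ×1
Each group contributes A^e * Σ count * d^(L-1):
Powers of d = -A^2 - A^-2: d^2 = A^4 + 2 + A^-4; d^3 = -A^6 - 3*A^2 - 3*A^-2 - A^-6; d^4 = A^8 + 4*A^4 + 6 + 4*A^-4 + A^-8.
  A^6 * (d^3) = -A^12 - 3*A^8 - 3*A^4 - 1
  A^4 * (6*d^2) = 6*A^8 + 12*A^4 + 6
  A^2 * (12*d + 3*d^3) = -3*A^8 - 21*A^4 - 21 - 3*A^-4
  A^0 * (9 + 10*d^2 + d^4) = A^8 + 14*A^4 + 35 + 14*A^-4 + A^-8
  A^-2 * (12*d + 3*d^3) = -3*A^4 - 21 - 21*A^-4 - 3*A^-8
  A^-4 * (6*d^2) = 6 + 12*A^-4 + 6*A^-8
  A^-6 * (d^3) = -1 - 3*A^-4 - 3*A^-8 - A^-12
Summing the groups: <K> = -A^12 + A^8 - A^4 + 3 - A^-4 + A^-8 - A^-12
Normalise by the writhe: (-A^3)^(-w) = (-A^3)^(0) = 1, so f(A) = 1 * <K> = -A^12 + A^8 - A^4 + 3 - A^-4 + A^-8 - A^-12.
Substitute A = t^(-1/4), i.e. A^e → t^(-e/4): V(t) = -t^3 + t^2 - t + 3 - t^-1 + t^-2 - t^-3

Answer: -t^3 + t^2 - t + 3 - t^-1 + t^-2 - t^-3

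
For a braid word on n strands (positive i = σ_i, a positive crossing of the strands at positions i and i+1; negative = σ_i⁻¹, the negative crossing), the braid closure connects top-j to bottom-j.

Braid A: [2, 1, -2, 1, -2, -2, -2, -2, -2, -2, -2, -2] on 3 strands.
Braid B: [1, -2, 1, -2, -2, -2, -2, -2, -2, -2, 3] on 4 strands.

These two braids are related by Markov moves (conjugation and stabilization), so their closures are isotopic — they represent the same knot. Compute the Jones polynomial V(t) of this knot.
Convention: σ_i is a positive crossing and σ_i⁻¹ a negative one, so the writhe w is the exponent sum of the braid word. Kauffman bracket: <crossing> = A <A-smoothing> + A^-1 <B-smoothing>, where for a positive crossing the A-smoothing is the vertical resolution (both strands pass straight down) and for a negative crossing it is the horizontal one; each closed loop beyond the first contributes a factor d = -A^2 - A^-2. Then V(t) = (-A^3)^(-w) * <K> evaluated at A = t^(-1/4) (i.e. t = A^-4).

t^-1 - t^-2 + 2*t^-3 - 2*t^-4 + 3*t^-5 - 3*t^-6 + 3*t^-7 - 3*t^-8 + 2*t^-9 - 2*t^-10 + t^-11

Derivation:
Markov-equivalent braids have isotopic closures, hence identical knot invariants. Strip the Markov moves from each word to reach a common short braid β, then compute V(t) once on β.
Braid A: s2 s1 s2^-1 s1 s2^-1 s2^-1 s2^-1 s2^-1 s2^-1 s2^-1 s2^-1 s2^-1 on 3 strands reduces by inverse Markov moves (closure unchanged at each step):
  Deconjugate: the word is γ·β·γ⁻¹ with γ = s2 (prefix) and γ⁻¹ = s2^-1 (suffix); strip both.
Reduced to β = s1 s2^-1 s1 s2^-1 s2^-1 s2^-1 s2^-1 s2^-1 s2^-1 s2^-1 on 3 strands, 10 crossings.
Braid B: s1 s2^-1 s1 s2^-1 s2^-1 s2^-1 s2^-1 s2^-1 s2^-1 s2^-1 s3 on 4 strands reduces by inverse Markov moves (closure unchanged at each step):
  Destabilize: the word has the form β·s3 where s3 occurs only as the final letter (β ∈ B_3); drop it and the last strand → 3 strands.
Reduced to β = s1 s2^-1 s1 s2^-1 s2^-1 s2^-1 s2^-1 s2^-1 s2^-1 s2^-1 on 3 strands, 10 crossings.
Both give the same β = s1 s2^-1 s1 s2^-1 s2^-1 s2^-1 s2^-1 s2^-1 s2^-1 s2^-1 on 3 strands, so one state sum suffices:
Braid: s1 s2^-1 s1 s2^-1 s2^-1 s2^-1 s2^-1 s2^-1 s2^-1 s2^-1 on 3 strands, 10 crossings.
Writhe w = (#positive) - (#negative) = 2 - 8 = -6.
State-sum expansion of <K>. There are 2^10 = 1024 states.
For each crossing: s=0 is the vertical smoothing, s=1 horizontal. Crossing k contributes A^(sign_k * (1 - 2*s_k)); loop factor d = -A^2 - A^-2.
Tabulate the states by total A-exponent and number of loops L (A-exp: L × count):
  A^10: L=9 ×1
  A^8: L=8 ×10
  A^6: L=7 ×45
  A^4: L=6 ×119, L=8 ×1
  A^2: L=5 ×203, L=7 ×7
  A^0: L=4 ×231, L=6 ×21
  A^-2: L=3 ×175, L=5 ×35
  A^-4: L=2 ×85, L=4 ×35
  A^-6: L=1 ×23, L=3 ×22
  A^-8: L=2 ×10
  A^-10: L=3 ×1
Each group contributes A^e * Σ count * d^(L-1):
Powers of d = -A^2 - A^-2: d^2 = A^4 + 2 + A^-4; d^3 = -A^6 - 3*A^2 - 3*A^-2 - A^-6; d^4 = A^8 + 4*A^4 + 6 + 4*A^-4 + A^-8; d^5 = -A^10 - 5*A^6 - 10*A^2 - 10*A^-2 - 5*A^-6 - A^-10; d^6 = A^12 + 6*A^8 + 15*A^4 + 20 + 15*A^-4 + 6*A^-8 + A^-12; d^7 = -A^14 - 7*A^10 - 21*A^6 - 35*A^2 - 35*A^-2 - 21*A^-6 - 7*A^-10 - A^-14; d^8 = A^16 + 8*A^12 + 28*A^8 + 56*A^4 + 70 + 56*A^-4 + 28*A^-8 + 8*A^-12 + A^-16.
  A^10 * (d^8) = A^26 + 8*A^22 + 28*A^18 + 56*A^14 + 70*A^10 + 56*A^6 + 28*A^2 + 8*A^-2 + A^-6
  A^8 * (10*d^7) = -10*A^22 - 70*A^18 - 210*A^14 - 350*A^10 - 350*A^6 - 210*A^2 - 70*A^-2 - 10*A^-6
  A^6 * (45*d^6) = 45*A^18 + 270*A^14 + 675*A^10 + 900*A^6 + 675*A^2 + 270*A^-2 + 45*A^-6
  A^4 * (119*d^5 + d^7) = -A^18 - 126*A^14 - 616*A^10 - 1225*A^6 - 1225*A^2 - 616*A^-2 - 126*A^-6 - A^-10
  A^2 * (203*d^4 + 7*d^6) = 7*A^14 + 245*A^10 + 917*A^6 + 1358*A^2 + 917*A^-2 + 245*A^-6 + 7*A^-10
  A^0 * (231*d^3 + 21*d^5) = -21*A^10 - 336*A^6 - 903*A^2 - 903*A^-2 - 336*A^-6 - 21*A^-10
  A^-2 * (175*d^2 + 35*d^4) = 35*A^6 + 315*A^2 + 560*A^-2 + 315*A^-6 + 35*A^-10
  A^-4 * (85*d + 35*d^3) = -35*A^2 - 190*A^-2 - 190*A^-6 - 35*A^-10
  A^-6 * (23 + 22*d^2) = 22*A^-2 + 67*A^-6 + 22*A^-10
  A^-8 * (10*d) = -10*A^-6 - 10*A^-10
  A^-10 * (d^2) = A^-6 + 2*A^-10 + A^-14
Summing the groups: <K> = A^26 - 2*A^22 + 2*A^18 - 3*A^14 + 3*A^10 - 3*A^6 + 3*A^2 - 2*A^-2 + 2*A^-6 - A^-10 + A^-14
Normalise by the writhe: (-A^3)^(-w) = (-A^3)^(6) = A^18, so f(A) = A^18 * <K> = A^44 - 2*A^40 + 2*A^36 - 3*A^32 + 3*A^28 - 3*A^24 + 3*A^20 - 2*A^16 + 2*A^12 - A^8 + A^4.
Substitute A = t^(-1/4), i.e. A^e → t^(-e/4): V(t) = t^-1 - t^-2 + 2*t^-3 - 2*t^-4 + 3*t^-5 - 3*t^-6 + 3*t^-7 - 3*t^-8 + 2*t^-9 - 2*t^-10 + t^-11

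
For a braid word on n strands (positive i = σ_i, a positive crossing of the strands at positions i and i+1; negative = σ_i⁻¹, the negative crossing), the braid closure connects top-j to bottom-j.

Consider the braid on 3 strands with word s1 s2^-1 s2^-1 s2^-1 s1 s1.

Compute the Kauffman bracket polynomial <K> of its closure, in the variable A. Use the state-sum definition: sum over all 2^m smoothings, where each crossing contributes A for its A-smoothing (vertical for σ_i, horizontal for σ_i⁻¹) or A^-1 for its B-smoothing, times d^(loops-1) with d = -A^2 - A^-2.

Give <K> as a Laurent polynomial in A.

Braid: s1 s2^-1 s2^-1 s2^-1 s1 s1 on 3 strands, 6 crossings.
Writhe w = (#positive) - (#negative) = 3 - 3 = 0.
Enumerate smoothing states for the bracket polynomial. There are 2^6 = 64 states.
Each crossing splits two ways (0=vertical, 1=horizontal). The state's weight is A^(#A-smoothings - #B-smoothings) * d^(loops - 1).
Tabulate the states by total A-exponent and number of loops L (A-exp: L × count):
  A^6: L=4 ×1
  A^4: L=3 ×6
  A^2: L=2 ×12, L=4 ×3
  A^0: L=1 ×9, L=3 ×10, L=5 ×1
  A^-2: L=2 ×12, L=4 ×3
  A^-4: L=3 ×6
  A^-6: L=4 ×1
Each group contributes A^e * Σ count * d^(L-1):
Powers of d = -A^2 - A^-2: d^2 = A^4 + 2 + A^-4; d^3 = -A^6 - 3*A^2 - 3*A^-2 - A^-6; d^4 = A^8 + 4*A^4 + 6 + 4*A^-4 + A^-8.
  A^6 * (d^3) = -A^12 - 3*A^8 - 3*A^4 - 1
  A^4 * (6*d^2) = 6*A^8 + 12*A^4 + 6
  A^2 * (12*d + 3*d^3) = -3*A^8 - 21*A^4 - 21 - 3*A^-4
  A^0 * (9 + 10*d^2 + d^4) = A^8 + 14*A^4 + 35 + 14*A^-4 + A^-8
  A^-2 * (12*d + 3*d^3) = -3*A^4 - 21 - 21*A^-4 - 3*A^-8
  A^-4 * (6*d^2) = 6 + 12*A^-4 + 6*A^-8
  A^-6 * (d^3) = -1 - 3*A^-4 - 3*A^-8 - A^-12
Summing the groups: <K> = -A^12 + A^8 - A^4 + 3 - A^-4 + A^-8 - A^-12

Answer: -A^12 + A^8 - A^4 + 3 - A^-4 + A^-8 - A^-12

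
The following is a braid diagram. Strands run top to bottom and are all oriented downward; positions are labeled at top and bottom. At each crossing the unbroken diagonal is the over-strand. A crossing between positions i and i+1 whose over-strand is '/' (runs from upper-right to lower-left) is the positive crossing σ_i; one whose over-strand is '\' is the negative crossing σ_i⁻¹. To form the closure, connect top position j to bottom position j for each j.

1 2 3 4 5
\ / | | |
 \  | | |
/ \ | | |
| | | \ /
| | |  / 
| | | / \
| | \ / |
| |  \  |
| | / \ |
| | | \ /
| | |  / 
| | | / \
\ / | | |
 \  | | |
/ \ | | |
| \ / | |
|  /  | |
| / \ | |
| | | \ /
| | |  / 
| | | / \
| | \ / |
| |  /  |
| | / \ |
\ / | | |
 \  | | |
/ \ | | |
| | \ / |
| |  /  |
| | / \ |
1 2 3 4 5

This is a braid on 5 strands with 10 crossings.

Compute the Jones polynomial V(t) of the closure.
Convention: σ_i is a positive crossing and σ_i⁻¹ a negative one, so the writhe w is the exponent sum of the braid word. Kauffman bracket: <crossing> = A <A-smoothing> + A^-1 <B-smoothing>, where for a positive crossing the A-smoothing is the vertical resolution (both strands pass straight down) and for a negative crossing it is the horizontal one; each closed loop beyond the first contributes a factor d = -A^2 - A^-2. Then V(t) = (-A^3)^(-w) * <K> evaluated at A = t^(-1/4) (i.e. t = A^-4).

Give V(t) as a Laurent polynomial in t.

-t^5 + t^4 - 2*t^3 + 4*t^2 - 3*t + 4 - 3*t^-1 + 2*t^-2 - t^-3

Derivation:
Reading the diagram top to bottom ('/'-over between positions i,i+1 = s_i, '\'-over = s_i^-1): braid word = s1^-1 s4 s3^-1 s4 s1^-1 s2 s4 s3 s1^-1 s3.
Braid: s1^-1 s4 s3^-1 s4 s1^-1 s2 s4 s3 s1^-1 s3 on 5 strands, 10 crossings.
Writhe w = (#positive) - (#negative) = 6 - 4 = 2.
Computing the Kauffman bracket via state sum. There are 2^10 = 1024 states.
Smooth each crossing (0=||, 1=⌣⌢); contribution A^(Σ sign_k(1-2s_k)) * d^(L-1).
Tabulate the states by total A-exponent and number of loops L (A-exp: L × count):
  A^10: L=5 ×1
  A^8: L=4 ×7, L=6 ×3
  A^6: L=3 ×18, L=5 ×26, L=7 ×1
  A^4: L=2 ×21, L=4 ×85, L=6 ×14
  A^2: L=1 ×9, L=3 ×137, L=5 ×62, L=7 ×2
  A^0: L=2 ×105, L=4 ×132, L=6 ×15
  A^-2: L=1 ×30, L=3 ×132, L=5 ×47, L=7 ×1
  A^-4: L=2 ×49, L=4 ×65, L=6 ×6
  A^-6: L=3 ×31, L=5 ×14
  A^-8: L=4 ×9, L=6 ×1
  A^-10: L=5 ×1
Each group contributes A^e * Σ count * d^(L-1):
Powers of d = -A^2 - A^-2: d^2 = A^4 + 2 + A^-4; d^3 = -A^6 - 3*A^2 - 3*A^-2 - A^-6; d^4 = A^8 + 4*A^4 + 6 + 4*A^-4 + A^-8; d^5 = -A^10 - 5*A^6 - 10*A^2 - 10*A^-2 - 5*A^-6 - A^-10; d^6 = A^12 + 6*A^8 + 15*A^4 + 20 + 15*A^-4 + 6*A^-8 + A^-12.
  A^10 * (d^4) = A^18 + 4*A^14 + 6*A^10 + 4*A^6 + A^2
  A^8 * (7*d^3 + 3*d^5) = -3*A^18 - 22*A^14 - 51*A^10 - 51*A^6 - 22*A^2 - 3*A^-2
  A^6 * (18*d^2 + 26*d^4 + d^6) = A^18 + 32*A^14 + 137*A^10 + 212*A^6 + 137*A^2 + 32*A^-2 + A^-6
  A^4 * (21*d + 85*d^3 + 14*d^5) = -14*A^14 - 155*A^10 - 416*A^6 - 416*A^2 - 155*A^-2 - 14*A^-6
  A^2 * (9 + 137*d^2 + 62*d^4 + 2*d^6) = 2*A^14 + 74*A^10 + 415*A^6 + 695*A^2 + 415*A^-2 + 74*A^-6 + 2*A^-10
  A^0 * (105*d + 132*d^3 + 15*d^5) = -15*A^10 - 207*A^6 - 651*A^2 - 651*A^-2 - 207*A^-6 - 15*A^-10
  A^-2 * (30 + 132*d^2 + 47*d^4 + d^6) = A^10 + 53*A^6 + 335*A^2 + 596*A^-2 + 335*A^-6 + 53*A^-10 + A^-14
  A^-4 * (49*d + 65*d^3 + 6*d^5) = -6*A^6 - 95*A^2 - 304*A^-2 - 304*A^-6 - 95*A^-10 - 6*A^-14
  A^-6 * (31*d^2 + 14*d^4) = 14*A^2 + 87*A^-2 + 146*A^-6 + 87*A^-10 + 14*A^-14
  A^-8 * (9*d^3 + d^5) = -A^2 - 14*A^-2 - 37*A^-6 - 37*A^-10 - 14*A^-14 - A^-18
  A^-10 * (d^4) = A^-2 + 4*A^-6 + 6*A^-10 + 4*A^-14 + A^-18
Summing the groups: <K> = -A^18 + 2*A^14 - 3*A^10 + 4*A^6 - 3*A^2 + 4*A^-2 - 2*A^-6 + A^-10 - A^-14
Normalise by the writhe: (-A^3)^(-w) = (-A^3)^(-2) = A^-6, so f(A) = A^-6 * <K> = -A^12 + 2*A^8 - 3*A^4 + 4 - 3*A^-4 + 4*A^-8 - 2*A^-12 + A^-16 - A^-20.
Substitute A = t^(-1/4), i.e. A^e → t^(-e/4): V(t) = -t^5 + t^4 - 2*t^3 + 4*t^2 - 3*t + 4 - 3*t^-1 + 2*t^-2 - t^-3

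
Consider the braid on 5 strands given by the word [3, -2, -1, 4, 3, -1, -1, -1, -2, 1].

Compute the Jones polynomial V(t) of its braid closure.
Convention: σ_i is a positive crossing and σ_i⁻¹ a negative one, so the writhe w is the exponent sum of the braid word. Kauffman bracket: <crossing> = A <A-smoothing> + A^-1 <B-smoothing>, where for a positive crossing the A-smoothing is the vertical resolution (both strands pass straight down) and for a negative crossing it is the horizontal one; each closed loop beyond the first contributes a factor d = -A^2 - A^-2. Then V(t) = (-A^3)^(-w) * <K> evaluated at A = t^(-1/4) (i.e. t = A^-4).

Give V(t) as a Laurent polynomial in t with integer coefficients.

Braid: s3 s2^-1 s1^-1 s4 s3 s1^-1 s1^-1 s1^-1 s2^-1 s1 on 5 strands, 10 crossings.
Writhe w = (#positive) - (#negative) = 4 - 6 = -2.
State-sum expansion of <K>. There are 2^10 = 1024 states.
Smooth each crossing (0=||, 1=⌣⌢); contribution A^(Σ sign_k(1-2s_k)) * d^(L-1).
Tabulate the states by total A-exponent and number of loops L (A-exp: L × count):
  A^10: L=7 ×1
  A^8: L=6 ×10
  A^6: L=5 ×42, L=7 ×3
  A^4: L=4 ×95, L=6 ×24, L=8 ×1
  A^2: L=3 ×124, L=5 ×76, L=7 ×10
  A^0: L=2 ×90, L=4 ×126, L=6 ×35, L=8 ×1
  A^-2: L=1 ×28, L=3 ×116, L=5 ×61, L=7 ×5
  A^-4: L=2 ×50, L=4 ×60, L=6 ×10
  A^-6: L=1 ×5, L=3 ×29, L=5 ×11
  A^-8: L=2 ×4, L=4 ×6
  A^-10: L=3 ×1
Each group contributes A^e * Σ count * d^(L-1):
Powers of d = -A^2 - A^-2: d^2 = A^4 + 2 + A^-4; d^3 = -A^6 - 3*A^2 - 3*A^-2 - A^-6; d^4 = A^8 + 4*A^4 + 6 + 4*A^-4 + A^-8; d^5 = -A^10 - 5*A^6 - 10*A^2 - 10*A^-2 - 5*A^-6 - A^-10; d^6 = A^12 + 6*A^8 + 15*A^4 + 20 + 15*A^-4 + 6*A^-8 + A^-12; d^7 = -A^14 - 7*A^10 - 21*A^6 - 35*A^2 - 35*A^-2 - 21*A^-6 - 7*A^-10 - A^-14.
  A^10 * (d^6) = A^22 + 6*A^18 + 15*A^14 + 20*A^10 + 15*A^6 + 6*A^2 + A^-2
  A^8 * (10*d^5) = -10*A^18 - 50*A^14 - 100*A^10 - 100*A^6 - 50*A^2 - 10*A^-2
  A^6 * (42*d^4 + 3*d^6) = 3*A^18 + 60*A^14 + 213*A^10 + 312*A^6 + 213*A^2 + 60*A^-2 + 3*A^-6
  A^4 * (95*d^3 + 24*d^5 + d^7) = -A^18 - 31*A^14 - 236*A^10 - 560*A^6 - 560*A^2 - 236*A^-2 - 31*A^-6 - A^-10
  A^2 * (124*d^2 + 76*d^4 + 10*d^6) = 10*A^14 + 136*A^10 + 578*A^6 + 904*A^2 + 578*A^-2 + 136*A^-6 + 10*A^-10
  A^0 * (90*d + 126*d^3 + 35*d^5 + d^7) = -A^14 - 42*A^10 - 322*A^6 - 853*A^2 - 853*A^-2 - 322*A^-6 - 42*A^-10 - A^-14
  A^-2 * (28 + 116*d^2 + 61*d^4 + 5*d^6) = 5*A^10 + 91*A^6 + 435*A^2 + 726*A^-2 + 435*A^-6 + 91*A^-10 + 5*A^-14
  A^-4 * (50*d + 60*d^3 + 10*d^5) = -10*A^6 - 110*A^2 - 330*A^-2 - 330*A^-6 - 110*A^-10 - 10*A^-14
  A^-6 * (5 + 29*d^2 + 11*d^4) = 11*A^2 + 73*A^-2 + 129*A^-6 + 73*A^-10 + 11*A^-14
  A^-8 * (4*d + 6*d^3) = -6*A^-2 - 22*A^-6 - 22*A^-10 - 6*A^-14
  A^-10 * (d^2) = A^-6 + 2*A^-10 + A^-14
Summing the groups: <K> = A^22 - 2*A^18 + 3*A^14 - 4*A^10 + 4*A^6 - 4*A^2 + 3*A^-2 - A^-6 + A^-10
Normalise by the writhe: (-A^3)^(-w) = (-A^3)^(2) = A^6, so f(A) = A^6 * <K> = A^28 - 2*A^24 + 3*A^20 - 4*A^16 + 4*A^12 - 4*A^8 + 3*A^4 - 1 + A^-4.
Substitute A = t^(-1/4), i.e. A^e → t^(-e/4): V(t) = t - 1 + 3*t^-1 - 4*t^-2 + 4*t^-3 - 4*t^-4 + 3*t^-5 - 2*t^-6 + t^-7

Answer: t - 1 + 3*t^-1 - 4*t^-2 + 4*t^-3 - 4*t^-4 + 3*t^-5 - 2*t^-6 + t^-7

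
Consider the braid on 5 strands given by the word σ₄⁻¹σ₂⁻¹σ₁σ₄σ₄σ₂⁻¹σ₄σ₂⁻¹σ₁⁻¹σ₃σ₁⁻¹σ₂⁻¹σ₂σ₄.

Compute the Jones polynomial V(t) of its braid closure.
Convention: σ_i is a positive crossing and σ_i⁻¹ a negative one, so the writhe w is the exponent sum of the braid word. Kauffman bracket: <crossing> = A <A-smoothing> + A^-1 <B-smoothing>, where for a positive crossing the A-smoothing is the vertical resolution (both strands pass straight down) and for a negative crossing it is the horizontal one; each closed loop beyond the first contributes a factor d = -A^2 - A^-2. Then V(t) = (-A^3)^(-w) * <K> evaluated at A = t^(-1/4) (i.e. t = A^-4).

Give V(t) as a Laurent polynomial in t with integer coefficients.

-t^3 + 2*t^2 - 3*t + 4 - 3*t^-1 + 4*t^-2 - 2*t^-3 + t^-4 - t^-5

Derivation:
The presented braid s4^-1 s2^-1 s1 s4 s4 s2^-1 s4 s2^-1 s1^-1 s3 s1^-1 s2^-1 s2 s4 on 5 strands reduces by inverse Markov moves (closure unchanged at each step):
  Deconjugate: the word is γ·β·γ⁻¹ with γ = s4^-1 s2^-1 (prefix) and γ⁻¹ = s2 s4 (suffix); strip both.
Reduced to β = s1 s4 s4 s2^-1 s4 s2^-1 s1^-1 s3 s1^-1 s2^-1 on 5 strands, 10 crossings.
Compute on β:
Braid: s1 s4 s4 s2^-1 s4 s2^-1 s1^-1 s3 s1^-1 s2^-1 on 5 strands, 10 crossings.
Writhe w = (#positive) - (#negative) = 5 - 5 = 0.
Computing the Kauffman bracket via state sum. There are 2^10 = 1024 states.
Each crossing splits two ways (0=vertical, 1=horizontal). The state's weight is A^(#A-smoothings - #B-smoothings) * d^(loops - 1).
Tabulate the states by total A-exponent and number of loops L (A-exp: L × count):
  A^10: L=6 ×1
  A^8: L=5 ×10
  A^6: L=4 ×40, L=6 ×5
  A^4: L=3 ×80, L=5 ×39, L=7 ×1
  A^2: L=2 ×79, L=4 ×117, L=6 ×14
  A^0: L=1 ×30, L=3 ×158, L=5 ×62, L=7 ×2
  A^-2: L=2 ×84, L=4 ×111, L=6 ×15
  A^-4: L=1 ×9, L=3 ×74, L=5 ×36, L=7 ×1
  A^-6: L=2 ×12, L=4 ×29, L=6 ×4
  A^-8: L=3 ×6, L=5 ×4
  A^-10: L=4 ×1
Each group contributes A^e * Σ count * d^(L-1):
Powers of d = -A^2 - A^-2: d^2 = A^4 + 2 + A^-4; d^3 = -A^6 - 3*A^2 - 3*A^-2 - A^-6; d^4 = A^8 + 4*A^4 + 6 + 4*A^-4 + A^-8; d^5 = -A^10 - 5*A^6 - 10*A^2 - 10*A^-2 - 5*A^-6 - A^-10; d^6 = A^12 + 6*A^8 + 15*A^4 + 20 + 15*A^-4 + 6*A^-8 + A^-12.
  A^10 * (d^5) = -A^20 - 5*A^16 - 10*A^12 - 10*A^8 - 5*A^4 - 1
  A^8 * (10*d^4) = 10*A^16 + 40*A^12 + 60*A^8 + 40*A^4 + 10
  A^6 * (40*d^3 + 5*d^5) = -5*A^16 - 65*A^12 - 170*A^8 - 170*A^4 - 65 - 5*A^-4
  A^4 * (80*d^2 + 39*d^4 + d^6) = A^16 + 45*A^12 + 251*A^8 + 414*A^4 + 251 + 45*A^-4 + A^-8
  A^2 * (79*d + 117*d^3 + 14*d^5) = -14*A^12 - 187*A^8 - 570*A^4 - 570 - 187*A^-4 - 14*A^-8
  A^0 * (30 + 158*d^2 + 62*d^4 + 2*d^6) = 2*A^12 + 74*A^8 + 436*A^4 + 758 + 436*A^-4 + 74*A^-8 + 2*A^-12
  A^-2 * (84*d + 111*d^3 + 15*d^5) = -15*A^8 - 186*A^4 - 567 - 567*A^-4 - 186*A^-8 - 15*A^-12
  A^-4 * (9 + 74*d^2 + 36*d^4 + d^6) = A^8 + 42*A^4 + 233 + 393*A^-4 + 233*A^-8 + 42*A^-12 + A^-16
  A^-6 * (12*d + 29*d^3 + 4*d^5) = -4*A^4 - 49 - 139*A^-4 - 139*A^-8 - 49*A^-12 - 4*A^-16
  A^-8 * (6*d^2 + 4*d^4) = 4 + 22*A^-4 + 36*A^-8 + 22*A^-12 + 4*A^-16
  A^-10 * (d^3) = -A^-4 - 3*A^-8 - 3*A^-12 - A^-16
Summing the groups: <K> = -A^20 + A^16 - 2*A^12 + 4*A^8 - 3*A^4 + 4 - 3*A^-4 + 2*A^-8 - A^-12
Normalise by the writhe: (-A^3)^(-w) = (-A^3)^(0) = 1, so f(A) = 1 * <K> = -A^20 + A^16 - 2*A^12 + 4*A^8 - 3*A^4 + 4 - 3*A^-4 + 2*A^-8 - A^-12.
Substitute A = t^(-1/4), i.e. A^e → t^(-e/4): V(t) = -t^3 + 2*t^2 - 3*t + 4 - 3*t^-1 + 4*t^-2 - 2*t^-3 + t^-4 - t^-5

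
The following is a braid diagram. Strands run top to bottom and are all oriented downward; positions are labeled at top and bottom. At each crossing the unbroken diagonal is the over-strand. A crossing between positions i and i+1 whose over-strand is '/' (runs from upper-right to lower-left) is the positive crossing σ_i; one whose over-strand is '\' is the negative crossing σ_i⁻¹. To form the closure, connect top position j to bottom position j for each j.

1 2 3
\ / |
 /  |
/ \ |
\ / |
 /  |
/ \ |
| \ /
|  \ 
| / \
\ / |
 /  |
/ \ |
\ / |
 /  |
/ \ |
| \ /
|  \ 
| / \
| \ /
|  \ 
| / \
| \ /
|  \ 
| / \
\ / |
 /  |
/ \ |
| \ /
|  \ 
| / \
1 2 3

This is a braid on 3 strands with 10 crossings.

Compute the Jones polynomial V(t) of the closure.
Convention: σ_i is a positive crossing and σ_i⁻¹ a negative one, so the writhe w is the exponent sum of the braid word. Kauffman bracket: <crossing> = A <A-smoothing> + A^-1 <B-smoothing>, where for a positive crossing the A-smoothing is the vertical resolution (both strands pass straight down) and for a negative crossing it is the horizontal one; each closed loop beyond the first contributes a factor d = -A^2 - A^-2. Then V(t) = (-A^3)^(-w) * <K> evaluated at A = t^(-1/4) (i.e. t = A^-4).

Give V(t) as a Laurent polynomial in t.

Reading the diagram top to bottom ('/'-over between positions i,i+1 = s_i, '\'-over = s_i^-1): braid word = s1 s1 s2^-1 s1 s1 s2^-1 s2^-1 s2^-1 s1 s2^-1.
Braid: s1 s1 s2^-1 s1 s1 s2^-1 s2^-1 s2^-1 s1 s2^-1 on 3 strands, 10 crossings.
Writhe w = (#positive) - (#negative) = 5 - 5 = 0.
State-sum expansion of <K>. There are 2^10 = 1024 states.
Each crossing splits two ways (0=vertical, 1=horizontal). The state's weight is A^(#A-smoothings - #B-smoothings) * d^(loops - 1).
Tabulate the states by total A-exponent and number of loops L (A-exp: L × count):
  A^10: L=6 ×1
  A^8: L=5 ×10
  A^6: L=4 ×43, L=6 ×2
  A^4: L=3 ×98, L=5 ×22
  A^2: L=2 ×121, L=4 ×83, L=6 ×6
  A^0: L=1 ×73, L=3 ×140, L=5 ×38, L=7 ×1
  A^-2: L=2 ×121, L=4 ×79, L=6 ×10
  A^-4: L=3 ×95, L=5 ×24, L=7 ×1
  A^-6: L=4 ×42, L=6 ×3
  A^-8: L=5 ×10
  A^-10: L=6 ×1
Each group contributes A^e * Σ count * d^(L-1):
Powers of d = -A^2 - A^-2: d^2 = A^4 + 2 + A^-4; d^3 = -A^6 - 3*A^2 - 3*A^-2 - A^-6; d^4 = A^8 + 4*A^4 + 6 + 4*A^-4 + A^-8; d^5 = -A^10 - 5*A^6 - 10*A^2 - 10*A^-2 - 5*A^-6 - A^-10; d^6 = A^12 + 6*A^8 + 15*A^4 + 20 + 15*A^-4 + 6*A^-8 + A^-12.
  A^10 * (d^5) = -A^20 - 5*A^16 - 10*A^12 - 10*A^8 - 5*A^4 - 1
  A^8 * (10*d^4) = 10*A^16 + 40*A^12 + 60*A^8 + 40*A^4 + 10
  A^6 * (43*d^3 + 2*d^5) = -2*A^16 - 53*A^12 - 149*A^8 - 149*A^4 - 53 - 2*A^-4
  A^4 * (98*d^2 + 22*d^4) = 22*A^12 + 186*A^8 + 328*A^4 + 186 + 22*A^-4
  A^2 * (121*d + 83*d^3 + 6*d^5) = -6*A^12 - 113*A^8 - 430*A^4 - 430 - 113*A^-4 - 6*A^-8
  A^0 * (73 + 140*d^2 + 38*d^4 + d^6) = A^12 + 44*A^8 + 307*A^4 + 601 + 307*A^-4 + 44*A^-8 + A^-12
  A^-2 * (121*d + 79*d^3 + 10*d^5) = -10*A^8 - 129*A^4 - 458 - 458*A^-4 - 129*A^-8 - 10*A^-12
  A^-4 * (95*d^2 + 24*d^4 + d^6) = A^8 + 30*A^4 + 206 + 354*A^-4 + 206*A^-8 + 30*A^-12 + A^-16
  A^-6 * (42*d^3 + 3*d^5) = -3*A^4 - 57 - 156*A^-4 - 156*A^-8 - 57*A^-12 - 3*A^-16
  A^-8 * (10*d^4) = 10 + 40*A^-4 + 60*A^-8 + 40*A^-12 + 10*A^-16
  A^-10 * (d^5) = -1 - 5*A^-4 - 10*A^-8 - 10*A^-12 - 5*A^-16 - A^-20
Summing the groups: <K> = -A^20 + 3*A^16 - 6*A^12 + 9*A^8 - 11*A^4 + 13 - 11*A^-4 + 9*A^-8 - 6*A^-12 + 3*A^-16 - A^-20
Normalise by the writhe: (-A^3)^(-w) = (-A^3)^(0) = 1, so f(A) = 1 * <K> = -A^20 + 3*A^16 - 6*A^12 + 9*A^8 - 11*A^4 + 13 - 11*A^-4 + 9*A^-8 - 6*A^-12 + 3*A^-16 - A^-20.
Substitute A = t^(-1/4), i.e. A^e → t^(-e/4): V(t) = -t^5 + 3*t^4 - 6*t^3 + 9*t^2 - 11*t + 13 - 11*t^-1 + 9*t^-2 - 6*t^-3 + 3*t^-4 - t^-5

Answer: -t^5 + 3*t^4 - 6*t^3 + 9*t^2 - 11*t + 13 - 11*t^-1 + 9*t^-2 - 6*t^-3 + 3*t^-4 - t^-5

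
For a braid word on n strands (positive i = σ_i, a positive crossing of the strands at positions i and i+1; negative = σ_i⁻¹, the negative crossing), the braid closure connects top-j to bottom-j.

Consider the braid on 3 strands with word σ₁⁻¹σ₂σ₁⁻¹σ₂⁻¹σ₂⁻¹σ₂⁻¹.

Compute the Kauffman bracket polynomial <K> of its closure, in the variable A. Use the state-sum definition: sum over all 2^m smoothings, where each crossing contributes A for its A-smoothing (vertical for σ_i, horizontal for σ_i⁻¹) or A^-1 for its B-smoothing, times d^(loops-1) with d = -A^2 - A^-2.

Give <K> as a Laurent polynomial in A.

Braid: s1^-1 s2 s1^-1 s2^-1 s2^-1 s2^-1 on 3 strands, 6 crossings.
Writhe w = (#positive) - (#negative) = 1 - 5 = -4.
Enumerate smoothing states for the bracket polynomial. There are 2^6 = 64 states.
For each crossing: s=0 is the vertical smoothing, s=1 horizontal. Crossing k contributes A^(sign_k * (1 - 2*s_k)); loop factor d = -A^2 - A^-2.
Tabulate the states by total A-exponent and number of loops L (A-exp: L × count):
  A^6: L=4 ×1
  A^4: L=3 ×6
  A^2: L=2 ×12, L=4 ×3
  A^0: L=1 ×9, L=3 ×10, L=5 ×1
  A^-2: L=2 ×12, L=4 ×3
  A^-4: L=1 ×2, L=3 ×4
  A^-6: L=2 ×1
Each group contributes A^e * Σ count * d^(L-1):
Powers of d = -A^2 - A^-2: d^2 = A^4 + 2 + A^-4; d^3 = -A^6 - 3*A^2 - 3*A^-2 - A^-6; d^4 = A^8 + 4*A^4 + 6 + 4*A^-4 + A^-8.
  A^6 * (d^3) = -A^12 - 3*A^8 - 3*A^4 - 1
  A^4 * (6*d^2) = 6*A^8 + 12*A^4 + 6
  A^2 * (12*d + 3*d^3) = -3*A^8 - 21*A^4 - 21 - 3*A^-4
  A^0 * (9 + 10*d^2 + d^4) = A^8 + 14*A^4 + 35 + 14*A^-4 + A^-8
  A^-2 * (12*d + 3*d^3) = -3*A^4 - 21 - 21*A^-4 - 3*A^-8
  A^-4 * (2 + 4*d^2) = 4 + 10*A^-4 + 4*A^-8
  A^-6 * (d) = -A^-4 - A^-8
Summing the groups: <K> = -A^12 + A^8 - A^4 + 2 - A^-4 + A^-8

Answer: -A^12 + A^8 - A^4 + 2 - A^-4 + A^-8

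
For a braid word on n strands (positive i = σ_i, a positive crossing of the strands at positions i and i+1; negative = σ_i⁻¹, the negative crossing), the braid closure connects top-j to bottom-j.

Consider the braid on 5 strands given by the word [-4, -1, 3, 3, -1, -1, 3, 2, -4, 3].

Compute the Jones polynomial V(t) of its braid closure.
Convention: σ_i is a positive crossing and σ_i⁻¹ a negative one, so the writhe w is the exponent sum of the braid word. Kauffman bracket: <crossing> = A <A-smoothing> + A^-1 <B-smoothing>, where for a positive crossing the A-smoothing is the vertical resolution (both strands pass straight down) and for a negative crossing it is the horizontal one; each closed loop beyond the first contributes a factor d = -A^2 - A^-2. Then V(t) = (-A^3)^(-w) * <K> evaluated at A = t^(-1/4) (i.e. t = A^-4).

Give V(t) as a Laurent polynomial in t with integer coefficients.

t^4 - 2*t^3 + 3*t^2 - 5*t + 6 - 5*t^-1 + 5*t^-2 - 3*t^-3 + 2*t^-4 - t^-5

Derivation:
Braid: s4^-1 s1^-1 s3 s3 s1^-1 s1^-1 s3 s2 s4^-1 s3 on 5 strands, 10 crossings.
Writhe w = (#positive) - (#negative) = 5 - 5 = 0.
State-sum expansion of <K>. There are 2^10 = 1024 states.
Each crossing splits two ways (0=vertical, 1=horizontal). The state's weight is A^(#A-smoothings - #B-smoothings) * d^(loops - 1).
Tabulate the states by total A-exponent and number of loops L (A-exp: L × count):
  A^10: L=6 ×1
  A^8: L=5 ×10
  A^6: L=4 ×41, L=6 ×4
  A^4: L=3 ×83, L=5 ×36, L=7 ×1
  A^2: L=2 ×84, L=4 ×107, L=6 ×19
  A^0: L=1 ×33, L=3 ×143, L=5 ×70, L=7 ×6
  A^-2: L=2 ×68, L=4 ×116, L=6 ×25, L=8 ×1
  A^-4: L=3 ×64, L=5 ×52, L=7 ×4
  A^-6: L=4 ×33, L=6 ×12
  A^-8: L=5 ×9, L=7 ×1
  A^-10: L=6 ×1
Each group contributes A^e * Σ count * d^(L-1):
Powers of d = -A^2 - A^-2: d^2 = A^4 + 2 + A^-4; d^3 = -A^6 - 3*A^2 - 3*A^-2 - A^-6; d^4 = A^8 + 4*A^4 + 6 + 4*A^-4 + A^-8; d^5 = -A^10 - 5*A^6 - 10*A^2 - 10*A^-2 - 5*A^-6 - A^-10; d^6 = A^12 + 6*A^8 + 15*A^4 + 20 + 15*A^-4 + 6*A^-8 + A^-12; d^7 = -A^14 - 7*A^10 - 21*A^6 - 35*A^2 - 35*A^-2 - 21*A^-6 - 7*A^-10 - A^-14.
  A^10 * (d^5) = -A^20 - 5*A^16 - 10*A^12 - 10*A^8 - 5*A^4 - 1
  A^8 * (10*d^4) = 10*A^16 + 40*A^12 + 60*A^8 + 40*A^4 + 10
  A^6 * (41*d^3 + 4*d^5) = -4*A^16 - 61*A^12 - 163*A^8 - 163*A^4 - 61 - 4*A^-4
  A^4 * (83*d^2 + 36*d^4 + d^6) = A^16 + 42*A^12 + 242*A^8 + 402*A^4 + 242 + 42*A^-4 + A^-8
  A^2 * (84*d + 107*d^3 + 19*d^5) = -19*A^12 - 202*A^8 - 595*A^4 - 595 - 202*A^-4 - 19*A^-8
  A^0 * (33 + 143*d^2 + 70*d^4 + 6*d^6) = 6*A^12 + 106*A^8 + 513*A^4 + 859 + 513*A^-4 + 106*A^-8 + 6*A^-12
  A^-2 * (68*d + 116*d^3 + 25*d^5 + d^7) = -A^12 - 32*A^8 - 262*A^4 - 701 - 701*A^-4 - 262*A^-8 - 32*A^-12 - A^-16
  A^-4 * (64*d^2 + 52*d^4 + 4*d^6) = 4*A^8 + 76*A^4 + 332 + 520*A^-4 + 332*A^-8 + 76*A^-12 + 4*A^-16
  A^-6 * (33*d^3 + 12*d^5) = -12*A^4 - 93 - 219*A^-4 - 219*A^-8 - 93*A^-12 - 12*A^-16
  A^-8 * (9*d^4 + d^6) = A^4 + 15 + 51*A^-4 + 74*A^-8 + 51*A^-12 + 15*A^-16 + A^-20
  A^-10 * (d^5) = -1 - 5*A^-4 - 10*A^-8 - 10*A^-12 - 5*A^-16 - A^-20
Summing the groups: <K> = -A^20 + 2*A^16 - 3*A^12 + 5*A^8 - 5*A^4 + 6 - 5*A^-4 + 3*A^-8 - 2*A^-12 + A^-16
Normalise by the writhe: (-A^3)^(-w) = (-A^3)^(0) = 1, so f(A) = 1 * <K> = -A^20 + 2*A^16 - 3*A^12 + 5*A^8 - 5*A^4 + 6 - 5*A^-4 + 3*A^-8 - 2*A^-12 + A^-16.
Substitute A = t^(-1/4), i.e. A^e → t^(-e/4): V(t) = t^4 - 2*t^3 + 3*t^2 - 5*t + 6 - 5*t^-1 + 5*t^-2 - 3*t^-3 + 2*t^-4 - t^-5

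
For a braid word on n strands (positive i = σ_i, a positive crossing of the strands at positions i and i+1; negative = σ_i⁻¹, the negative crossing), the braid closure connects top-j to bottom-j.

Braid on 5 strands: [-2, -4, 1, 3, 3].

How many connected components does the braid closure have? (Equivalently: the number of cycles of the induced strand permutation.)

Track the strand permutation on 5 strands, starting from identity.
  step 1: s2^-1 swaps positions 2,3 -> [1 3 2 4 5]
  step 2: s4^-1 swaps positions 4,5 -> [1 3 2 5 4]
  step 3: s1 swaps positions 1,2 -> [3 1 2 5 4]
  step 4: s3 swaps positions 3,4 -> [3 1 5 2 4]
  step 5: s3 swaps positions 3,4 -> [3 1 2 5 4]
Final permutation (position -> original strand): [3 1 2 5 4]
Closure components = cycle count of this permutation = 2.

Answer: 2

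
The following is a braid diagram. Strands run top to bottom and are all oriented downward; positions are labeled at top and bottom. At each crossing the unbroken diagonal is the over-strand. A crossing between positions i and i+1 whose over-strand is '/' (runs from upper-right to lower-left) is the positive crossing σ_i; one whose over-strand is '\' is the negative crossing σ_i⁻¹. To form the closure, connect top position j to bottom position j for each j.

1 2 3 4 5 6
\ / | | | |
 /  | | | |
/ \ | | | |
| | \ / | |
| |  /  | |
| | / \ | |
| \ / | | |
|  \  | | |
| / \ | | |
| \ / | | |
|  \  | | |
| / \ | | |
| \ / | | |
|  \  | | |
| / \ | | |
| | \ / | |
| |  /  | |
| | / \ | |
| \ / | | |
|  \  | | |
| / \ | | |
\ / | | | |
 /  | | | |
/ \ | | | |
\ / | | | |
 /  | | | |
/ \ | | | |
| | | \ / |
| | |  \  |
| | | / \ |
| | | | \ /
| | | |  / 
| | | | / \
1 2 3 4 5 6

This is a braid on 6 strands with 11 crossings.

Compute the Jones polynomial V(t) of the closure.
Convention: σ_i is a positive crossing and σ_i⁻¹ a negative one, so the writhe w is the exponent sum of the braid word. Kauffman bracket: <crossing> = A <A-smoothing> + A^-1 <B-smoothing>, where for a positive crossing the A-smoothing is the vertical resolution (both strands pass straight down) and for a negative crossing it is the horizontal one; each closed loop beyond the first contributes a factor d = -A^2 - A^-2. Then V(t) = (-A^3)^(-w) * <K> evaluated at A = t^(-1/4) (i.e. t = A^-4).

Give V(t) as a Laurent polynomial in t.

Reading the diagram top to bottom ('/'-over between positions i,i+1 = s_i, '\'-over = s_i^-1): braid word = s1 s3 s2^-1 s2^-1 s2^-1 s3 s2^-1 s1 s1 s4^-1 s5.
The presented braid s1 s3 s2^-1 s2^-1 s2^-1 s3 s2^-1 s1 s1 s4^-1 s5 on 6 strands reduces by inverse Markov moves (closure unchanged at each step):
  Destabilize: the word has the form β·s5 where s5 occurs only as the final letter (β ∈ B_5); drop it and the last strand → 5 strands.
  Destabilize: the word has the form β·s4^-1 where s4^-1 occurs only as the final letter (β ∈ B_4); drop it and the last strand → 4 strands.
Reduced to β = s1 s3 s2^-1 s2^-1 s2^-1 s3 s2^-1 s1 s1 on 4 strands, 9 crossings.
Compute on β:
Braid: s1 s3 s2^-1 s2^-1 s2^-1 s3 s2^-1 s1 s1 on 4 strands, 9 crossings.
Writhe w = (#positive) - (#negative) = 5 - 4 = 1.
Computing the Kauffman bracket via state sum. There are 2^9 = 512 states.
Each crossing splits two ways (0=vertical, 1=horizontal). The state's weight is A^(#A-smoothings - #B-smoothings) * d^(loops - 1).
Tabulate the states by total A-exponent and number of loops L (A-exp: L × count):
  A^9: L=6 ×1
  A^7: L=5 ×9
  A^5: L=4 ×33, L=6 ×3
  A^3: L=3 ×64, L=5 ×19, L=7 ×1
  A^1: L=2 ×68, L=4 ×52, L=6 ×6
  A^-1: L=1 ×33, L=3 ×75, L=5 ×18
  A^-3: L=2 ×51, L=4 ×32, L=6 ×1
  A^-5: L=3 ×32, L=5 ×4
  A^-7: L=4 ×9
  A^-9: L=5 ×1
Each group contributes A^e * Σ count * d^(L-1):
Powers of d = -A^2 - A^-2: d^2 = A^4 + 2 + A^-4; d^3 = -A^6 - 3*A^2 - 3*A^-2 - A^-6; d^4 = A^8 + 4*A^4 + 6 + 4*A^-4 + A^-8; d^5 = -A^10 - 5*A^6 - 10*A^2 - 10*A^-2 - 5*A^-6 - A^-10; d^6 = A^12 + 6*A^8 + 15*A^4 + 20 + 15*A^-4 + 6*A^-8 + A^-12.
  A^9 * (d^5) = -A^19 - 5*A^15 - 10*A^11 - 10*A^7 - 5*A^3 - A^-1
  A^7 * (9*d^4) = 9*A^15 + 36*A^11 + 54*A^7 + 36*A^3 + 9*A^-1
  A^5 * (33*d^3 + 3*d^5) = -3*A^15 - 48*A^11 - 129*A^7 - 129*A^3 - 48*A^-1 - 3*A^-5
  A^3 * (64*d^2 + 19*d^4 + d^6) = A^15 + 25*A^11 + 155*A^7 + 262*A^3 + 155*A^-1 + 25*A^-5 + A^-9
  A^1 * (68*d + 52*d^3 + 6*d^5) = -6*A^11 - 82*A^7 - 284*A^3 - 284*A^-1 - 82*A^-5 - 6*A^-9
  A^-1 * (33 + 75*d^2 + 18*d^4) = 18*A^7 + 147*A^3 + 291*A^-1 + 147*A^-5 + 18*A^-9
  A^-3 * (51*d + 32*d^3 + d^5) = -A^7 - 37*A^3 - 157*A^-1 - 157*A^-5 - 37*A^-9 - A^-13
  A^-5 * (32*d^2 + 4*d^4) = 4*A^3 + 48*A^-1 + 88*A^-5 + 48*A^-9 + 4*A^-13
  A^-7 * (9*d^3) = -9*A^-1 - 27*A^-5 - 27*A^-9 - 9*A^-13
  A^-9 * (d^4) = A^-1 + 4*A^-5 + 6*A^-9 + 4*A^-13 + A^-17
Summing the groups: <K> = -A^19 + 2*A^15 - 3*A^11 + 5*A^7 - 6*A^3 + 5*A^-1 - 5*A^-5 + 3*A^-9 - 2*A^-13 + A^-17
Normalise by the writhe: (-A^3)^(-w) = (-A^3)^(-1) = -A^-3, so f(A) = -A^-3 * <K> = A^16 - 2*A^12 + 3*A^8 - 5*A^4 + 6 - 5*A^-4 + 5*A^-8 - 3*A^-12 + 2*A^-16 - A^-20.
Substitute A = t^(-1/4), i.e. A^e → t^(-e/4): V(t) = -t^5 + 2*t^4 - 3*t^3 + 5*t^2 - 5*t + 6 - 5*t^-1 + 3*t^-2 - 2*t^-3 + t^-4

Answer: -t^5 + 2*t^4 - 3*t^3 + 5*t^2 - 5*t + 6 - 5*t^-1 + 3*t^-2 - 2*t^-3 + t^-4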